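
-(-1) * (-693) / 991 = -693 / 991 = -0.70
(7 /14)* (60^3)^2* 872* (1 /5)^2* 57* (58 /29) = 92759592960000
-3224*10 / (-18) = 16120 / 9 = 1791.11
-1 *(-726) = 726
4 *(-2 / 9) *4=-32 / 9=-3.56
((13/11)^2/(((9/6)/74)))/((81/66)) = 50024/891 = 56.14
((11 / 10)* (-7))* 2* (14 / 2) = -539 / 5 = -107.80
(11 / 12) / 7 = 11 / 84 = 0.13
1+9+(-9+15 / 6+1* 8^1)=23 / 2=11.50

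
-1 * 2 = -2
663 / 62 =10.69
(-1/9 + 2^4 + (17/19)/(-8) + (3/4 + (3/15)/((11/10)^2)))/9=2763049/1489752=1.85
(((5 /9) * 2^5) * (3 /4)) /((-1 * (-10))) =4 /3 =1.33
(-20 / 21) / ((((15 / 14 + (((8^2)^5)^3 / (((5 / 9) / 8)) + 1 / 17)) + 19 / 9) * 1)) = -0.00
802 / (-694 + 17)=-802 / 677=-1.18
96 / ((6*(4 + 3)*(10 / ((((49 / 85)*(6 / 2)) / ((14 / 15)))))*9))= 4 / 85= 0.05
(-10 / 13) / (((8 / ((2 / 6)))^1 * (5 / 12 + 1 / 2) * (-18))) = 5 / 2574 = 0.00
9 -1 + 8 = 16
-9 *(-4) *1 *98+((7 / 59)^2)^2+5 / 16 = 684061418949 / 193877776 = 3528.31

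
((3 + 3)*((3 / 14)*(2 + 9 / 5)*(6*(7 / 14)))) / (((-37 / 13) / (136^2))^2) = 29659218481152 / 47915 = 618996524.70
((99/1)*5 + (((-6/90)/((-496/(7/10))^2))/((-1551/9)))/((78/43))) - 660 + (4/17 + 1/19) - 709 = -1399875339362391439/1602215856384000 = -873.71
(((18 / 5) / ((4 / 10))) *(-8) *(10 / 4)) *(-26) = 4680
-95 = -95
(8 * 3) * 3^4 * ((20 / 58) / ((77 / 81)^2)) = 127545840 / 171941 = 741.80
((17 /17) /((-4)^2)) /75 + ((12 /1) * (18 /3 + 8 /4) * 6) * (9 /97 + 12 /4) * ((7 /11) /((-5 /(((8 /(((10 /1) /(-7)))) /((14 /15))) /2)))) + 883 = 2001506267 /1280400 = 1563.19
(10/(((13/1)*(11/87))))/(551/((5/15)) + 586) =0.00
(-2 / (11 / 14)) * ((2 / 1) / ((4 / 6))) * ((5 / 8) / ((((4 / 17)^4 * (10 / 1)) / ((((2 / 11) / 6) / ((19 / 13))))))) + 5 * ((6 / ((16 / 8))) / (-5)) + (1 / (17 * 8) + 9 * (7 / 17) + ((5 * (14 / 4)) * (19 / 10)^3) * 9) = 1078342872429 / 1000524800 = 1077.78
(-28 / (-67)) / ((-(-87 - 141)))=7 / 3819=0.00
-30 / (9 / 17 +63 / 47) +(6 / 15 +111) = 118718 / 1245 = 95.36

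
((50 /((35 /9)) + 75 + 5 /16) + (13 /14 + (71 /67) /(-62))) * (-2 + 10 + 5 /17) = 2921859387 /3954608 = 738.85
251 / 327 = 0.77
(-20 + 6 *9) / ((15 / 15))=34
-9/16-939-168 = -17721/16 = -1107.56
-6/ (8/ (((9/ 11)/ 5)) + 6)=-27/ 247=-0.11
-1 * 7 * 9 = -63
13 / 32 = 0.41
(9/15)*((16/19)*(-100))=-960/19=-50.53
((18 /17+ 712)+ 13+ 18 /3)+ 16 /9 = 112277 /153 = 733.84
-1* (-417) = 417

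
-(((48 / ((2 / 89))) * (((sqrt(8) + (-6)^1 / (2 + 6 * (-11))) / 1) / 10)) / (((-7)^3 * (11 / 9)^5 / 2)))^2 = -2038517429308852689 / 1220604826753219600-5965664955909336 * sqrt(2) / 76287801672076225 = -1.78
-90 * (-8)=720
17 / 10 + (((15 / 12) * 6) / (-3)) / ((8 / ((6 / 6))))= 111 / 80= 1.39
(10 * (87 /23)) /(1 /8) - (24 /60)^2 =173908 /575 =302.45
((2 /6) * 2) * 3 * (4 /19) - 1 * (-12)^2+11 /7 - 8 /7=-19039 /133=-143.15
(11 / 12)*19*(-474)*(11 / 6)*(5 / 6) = -908105 / 72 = -12612.57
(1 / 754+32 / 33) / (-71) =-24161 / 1766622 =-0.01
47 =47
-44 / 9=-4.89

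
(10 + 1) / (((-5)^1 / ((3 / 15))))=-11 / 25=-0.44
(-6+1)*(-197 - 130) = 1635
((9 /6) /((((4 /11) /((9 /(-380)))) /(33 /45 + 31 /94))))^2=22022856801 /2041469440000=0.01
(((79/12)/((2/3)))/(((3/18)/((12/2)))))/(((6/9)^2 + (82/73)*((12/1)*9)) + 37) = 2.24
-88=-88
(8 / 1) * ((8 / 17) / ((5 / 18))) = 1152 / 85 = 13.55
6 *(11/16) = 33/8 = 4.12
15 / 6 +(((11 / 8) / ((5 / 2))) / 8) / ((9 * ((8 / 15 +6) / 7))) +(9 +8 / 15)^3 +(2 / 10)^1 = 1314139511 / 1512000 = 869.14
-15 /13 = -1.15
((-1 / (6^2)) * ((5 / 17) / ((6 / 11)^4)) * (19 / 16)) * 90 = -9.86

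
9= 9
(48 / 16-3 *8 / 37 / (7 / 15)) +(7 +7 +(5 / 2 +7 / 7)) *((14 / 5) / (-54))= 9827 / 13986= 0.70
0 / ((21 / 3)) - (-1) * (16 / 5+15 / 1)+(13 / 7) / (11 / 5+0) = 7332 / 385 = 19.04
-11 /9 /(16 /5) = -55 /144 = -0.38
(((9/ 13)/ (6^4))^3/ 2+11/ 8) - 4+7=57401809921/ 13120413696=4.38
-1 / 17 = -0.06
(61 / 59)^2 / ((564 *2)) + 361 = 1417494769 / 3926568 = 361.00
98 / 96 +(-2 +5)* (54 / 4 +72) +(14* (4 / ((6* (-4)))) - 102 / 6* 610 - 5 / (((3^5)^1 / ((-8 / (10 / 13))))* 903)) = -10114.81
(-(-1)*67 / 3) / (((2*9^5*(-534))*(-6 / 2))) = 67 / 567578988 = 0.00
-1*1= -1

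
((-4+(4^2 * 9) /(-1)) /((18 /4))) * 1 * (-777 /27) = 76664 /81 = 946.47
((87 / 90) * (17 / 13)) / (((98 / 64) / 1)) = 7888 / 9555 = 0.83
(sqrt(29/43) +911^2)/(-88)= -829921/88 - sqrt(1247)/3784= -9430.93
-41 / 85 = -0.48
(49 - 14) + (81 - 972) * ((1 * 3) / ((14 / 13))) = -34259 / 14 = -2447.07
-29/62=-0.47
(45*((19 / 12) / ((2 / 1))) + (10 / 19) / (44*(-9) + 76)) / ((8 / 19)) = 21659 / 256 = 84.61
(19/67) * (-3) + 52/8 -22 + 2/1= -1923/134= -14.35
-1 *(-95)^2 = -9025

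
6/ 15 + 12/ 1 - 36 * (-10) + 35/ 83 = 154721/ 415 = 372.82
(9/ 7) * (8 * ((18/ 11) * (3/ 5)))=3888/ 385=10.10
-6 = -6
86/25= 3.44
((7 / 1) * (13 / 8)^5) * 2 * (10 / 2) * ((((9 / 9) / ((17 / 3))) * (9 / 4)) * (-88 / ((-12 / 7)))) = 9005711715 / 557056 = 16166.62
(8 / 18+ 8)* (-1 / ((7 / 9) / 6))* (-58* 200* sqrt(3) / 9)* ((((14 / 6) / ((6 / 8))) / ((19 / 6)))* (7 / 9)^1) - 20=-20+ 5196800* sqrt(3) / 81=111104.96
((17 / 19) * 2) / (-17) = -0.11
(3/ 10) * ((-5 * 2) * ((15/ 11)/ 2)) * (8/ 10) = -18/ 11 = -1.64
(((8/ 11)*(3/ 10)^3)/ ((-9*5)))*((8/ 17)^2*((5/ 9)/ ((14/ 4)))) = -0.00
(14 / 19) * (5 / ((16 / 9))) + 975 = 148515 / 152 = 977.07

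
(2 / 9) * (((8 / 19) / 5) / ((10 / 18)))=16 / 475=0.03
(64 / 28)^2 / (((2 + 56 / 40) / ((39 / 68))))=12480 / 14161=0.88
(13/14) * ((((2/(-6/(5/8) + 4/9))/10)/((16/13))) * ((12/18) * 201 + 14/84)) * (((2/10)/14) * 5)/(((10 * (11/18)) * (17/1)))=-104949/69031424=-0.00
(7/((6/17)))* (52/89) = 3094/267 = 11.59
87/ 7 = 12.43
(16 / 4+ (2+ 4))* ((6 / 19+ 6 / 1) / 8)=150 / 19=7.89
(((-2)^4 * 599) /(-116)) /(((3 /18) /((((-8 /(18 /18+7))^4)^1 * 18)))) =-258768 /29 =-8923.03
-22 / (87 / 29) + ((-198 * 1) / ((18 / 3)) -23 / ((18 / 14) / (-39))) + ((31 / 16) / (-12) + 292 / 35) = 1490753 / 2240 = 665.51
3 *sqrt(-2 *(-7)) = 3 *sqrt(14) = 11.22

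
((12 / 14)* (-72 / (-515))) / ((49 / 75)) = 6480 / 35329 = 0.18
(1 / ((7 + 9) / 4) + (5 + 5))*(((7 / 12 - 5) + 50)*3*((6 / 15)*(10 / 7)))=22427 / 28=800.96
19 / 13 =1.46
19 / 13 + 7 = 110 / 13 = 8.46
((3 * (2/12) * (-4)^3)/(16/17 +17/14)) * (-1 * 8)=60928/513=118.77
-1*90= -90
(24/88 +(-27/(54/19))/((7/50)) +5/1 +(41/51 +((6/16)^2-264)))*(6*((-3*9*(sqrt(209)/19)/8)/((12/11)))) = 736581753*sqrt(209)/2315264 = 4599.32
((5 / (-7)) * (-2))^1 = 10 / 7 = 1.43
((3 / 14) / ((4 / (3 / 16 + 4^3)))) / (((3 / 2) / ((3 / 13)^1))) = 237 / 448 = 0.53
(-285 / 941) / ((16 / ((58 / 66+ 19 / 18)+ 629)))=-11867875 / 993696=-11.94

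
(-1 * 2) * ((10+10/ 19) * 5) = -105.26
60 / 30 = 2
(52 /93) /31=52 /2883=0.02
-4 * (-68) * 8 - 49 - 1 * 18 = 2109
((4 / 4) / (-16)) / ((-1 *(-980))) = -1 / 15680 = -0.00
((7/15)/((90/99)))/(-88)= -7/1200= -0.01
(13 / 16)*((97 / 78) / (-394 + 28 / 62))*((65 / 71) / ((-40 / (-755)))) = -5902741 / 133048320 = -0.04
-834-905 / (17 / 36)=-2750.47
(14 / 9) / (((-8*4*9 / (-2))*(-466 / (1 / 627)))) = -0.00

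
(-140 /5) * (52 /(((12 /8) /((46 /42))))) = -1063.11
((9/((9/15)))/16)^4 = 0.77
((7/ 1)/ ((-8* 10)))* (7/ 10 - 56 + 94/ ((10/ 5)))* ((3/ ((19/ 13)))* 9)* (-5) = -203931/ 3040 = -67.08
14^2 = 196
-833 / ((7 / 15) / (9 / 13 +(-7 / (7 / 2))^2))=-108885 / 13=-8375.77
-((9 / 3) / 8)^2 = -9 / 64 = -0.14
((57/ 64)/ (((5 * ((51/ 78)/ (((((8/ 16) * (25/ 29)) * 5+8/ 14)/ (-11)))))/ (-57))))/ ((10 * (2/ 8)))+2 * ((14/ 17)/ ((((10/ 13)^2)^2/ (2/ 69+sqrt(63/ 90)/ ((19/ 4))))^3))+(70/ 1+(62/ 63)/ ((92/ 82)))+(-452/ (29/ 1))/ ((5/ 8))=3917829292281527441 * sqrt(70)/ 144569500781250000000+33470848877532340155540437/ 703415841217031250000000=47.81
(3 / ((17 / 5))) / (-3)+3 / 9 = 2 / 51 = 0.04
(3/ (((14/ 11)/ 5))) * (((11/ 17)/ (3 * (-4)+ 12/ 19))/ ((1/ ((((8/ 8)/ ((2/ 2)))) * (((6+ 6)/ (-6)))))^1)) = 11495/ 8568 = 1.34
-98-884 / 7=-1570 / 7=-224.29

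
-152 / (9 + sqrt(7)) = -684 / 37 + 76 *sqrt(7) / 37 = -13.05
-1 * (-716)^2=-512656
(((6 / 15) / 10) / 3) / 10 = 0.00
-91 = -91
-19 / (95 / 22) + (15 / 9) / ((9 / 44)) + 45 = 6581 / 135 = 48.75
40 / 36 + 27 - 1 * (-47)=676 / 9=75.11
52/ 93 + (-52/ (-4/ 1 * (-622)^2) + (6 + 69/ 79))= 21126670099/ 2842436748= 7.43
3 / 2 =1.50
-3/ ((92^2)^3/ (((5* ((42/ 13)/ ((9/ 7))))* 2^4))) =-245/ 246331719296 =-0.00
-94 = -94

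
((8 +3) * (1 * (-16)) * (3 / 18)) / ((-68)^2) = -11 / 1734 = -0.01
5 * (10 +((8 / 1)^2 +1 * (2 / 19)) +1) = 7135 / 19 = 375.53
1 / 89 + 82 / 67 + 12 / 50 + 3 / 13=1.71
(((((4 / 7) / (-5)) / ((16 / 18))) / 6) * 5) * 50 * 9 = -675 / 14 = -48.21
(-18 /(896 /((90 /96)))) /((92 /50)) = -0.01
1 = 1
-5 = -5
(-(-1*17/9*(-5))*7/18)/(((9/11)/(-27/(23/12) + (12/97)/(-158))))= 2708484625/42828507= 63.24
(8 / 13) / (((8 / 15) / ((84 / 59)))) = 1260 / 767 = 1.64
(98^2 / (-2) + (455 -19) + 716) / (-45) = 730 / 9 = 81.11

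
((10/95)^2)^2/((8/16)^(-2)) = 4/130321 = 0.00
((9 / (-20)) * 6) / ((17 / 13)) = -351 / 170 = -2.06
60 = 60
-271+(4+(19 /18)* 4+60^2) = 30035 /9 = 3337.22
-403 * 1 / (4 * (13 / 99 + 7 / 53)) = -382.51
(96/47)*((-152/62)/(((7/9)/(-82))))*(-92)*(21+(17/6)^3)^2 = -25595108465872/275373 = -92947051.69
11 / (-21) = -11 / 21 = -0.52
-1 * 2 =-2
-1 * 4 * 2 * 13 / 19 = -104 / 19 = -5.47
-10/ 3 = -3.33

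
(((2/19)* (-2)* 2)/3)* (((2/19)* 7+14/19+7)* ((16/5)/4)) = -5152/5415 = -0.95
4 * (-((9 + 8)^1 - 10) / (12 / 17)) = -119 / 3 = -39.67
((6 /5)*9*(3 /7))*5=162 /7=23.14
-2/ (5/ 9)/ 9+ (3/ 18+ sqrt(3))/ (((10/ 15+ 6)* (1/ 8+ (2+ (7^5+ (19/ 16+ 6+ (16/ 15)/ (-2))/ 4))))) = -32276594/ 80691785+ 144* sqrt(3)/ 16138357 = -0.40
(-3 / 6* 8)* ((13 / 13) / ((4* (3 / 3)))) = -1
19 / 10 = 1.90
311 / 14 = 22.21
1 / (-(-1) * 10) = 1 / 10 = 0.10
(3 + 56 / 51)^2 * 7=305767 / 2601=117.56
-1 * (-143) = 143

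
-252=-252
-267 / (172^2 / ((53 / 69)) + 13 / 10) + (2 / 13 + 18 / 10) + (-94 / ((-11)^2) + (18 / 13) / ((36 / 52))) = 508962871413 / 160553349385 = 3.17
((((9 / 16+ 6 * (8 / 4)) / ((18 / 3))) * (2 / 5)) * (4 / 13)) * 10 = 67 / 26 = 2.58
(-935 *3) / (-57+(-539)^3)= 165 / 9211228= 0.00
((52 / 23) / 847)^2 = 2704 / 379509361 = 0.00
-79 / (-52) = 79 / 52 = 1.52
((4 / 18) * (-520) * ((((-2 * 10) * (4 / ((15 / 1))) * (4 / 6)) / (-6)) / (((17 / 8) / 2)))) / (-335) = 53248 / 276777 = 0.19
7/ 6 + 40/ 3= 14.50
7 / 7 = 1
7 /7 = 1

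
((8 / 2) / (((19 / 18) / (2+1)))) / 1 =216 / 19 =11.37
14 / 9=1.56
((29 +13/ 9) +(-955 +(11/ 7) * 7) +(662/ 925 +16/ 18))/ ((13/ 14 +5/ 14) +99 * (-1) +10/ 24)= 70858592/ 7560025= 9.37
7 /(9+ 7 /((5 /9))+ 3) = 35 /123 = 0.28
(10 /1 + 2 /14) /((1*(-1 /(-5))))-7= 306 /7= 43.71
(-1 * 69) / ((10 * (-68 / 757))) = 52233 / 680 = 76.81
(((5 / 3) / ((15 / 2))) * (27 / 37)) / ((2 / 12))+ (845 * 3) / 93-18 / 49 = 1566023 / 56203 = 27.86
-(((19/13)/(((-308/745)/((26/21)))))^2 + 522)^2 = -32033728344578307649/109385577067536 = -292851.48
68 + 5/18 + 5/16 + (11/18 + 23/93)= 310019/4464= 69.45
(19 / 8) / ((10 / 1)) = 19 / 80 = 0.24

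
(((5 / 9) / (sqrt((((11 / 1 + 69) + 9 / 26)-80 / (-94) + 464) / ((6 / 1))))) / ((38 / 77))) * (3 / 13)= 385 * sqrt(135689047) / 164559057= 0.03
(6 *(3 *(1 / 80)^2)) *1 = 9 / 3200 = 0.00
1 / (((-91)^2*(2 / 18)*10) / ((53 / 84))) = 159 / 2318680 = 0.00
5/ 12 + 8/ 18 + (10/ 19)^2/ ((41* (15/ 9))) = 460991/ 532836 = 0.87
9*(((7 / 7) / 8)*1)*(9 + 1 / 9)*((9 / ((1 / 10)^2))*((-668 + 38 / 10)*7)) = -42890715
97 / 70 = 1.39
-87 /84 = -29 /28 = -1.04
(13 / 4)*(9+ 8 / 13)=31.25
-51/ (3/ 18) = -306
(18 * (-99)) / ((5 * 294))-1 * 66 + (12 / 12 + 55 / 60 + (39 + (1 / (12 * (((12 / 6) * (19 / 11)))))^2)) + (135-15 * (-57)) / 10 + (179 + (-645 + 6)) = -19730480227 / 50944320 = -387.29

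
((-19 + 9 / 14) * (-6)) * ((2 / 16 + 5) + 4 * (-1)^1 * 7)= -141093 / 56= -2519.52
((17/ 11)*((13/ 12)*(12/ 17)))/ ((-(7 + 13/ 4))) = -52/ 451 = -0.12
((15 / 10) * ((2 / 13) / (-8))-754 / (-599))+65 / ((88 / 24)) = 12990529 / 685256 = 18.96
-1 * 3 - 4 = -7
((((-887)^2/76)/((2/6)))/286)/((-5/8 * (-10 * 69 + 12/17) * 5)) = 13375073/265315050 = 0.05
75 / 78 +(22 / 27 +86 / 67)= 143921 / 47034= 3.06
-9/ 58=-0.16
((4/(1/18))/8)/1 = 9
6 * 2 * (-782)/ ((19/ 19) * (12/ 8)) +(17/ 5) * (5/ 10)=-62543/ 10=-6254.30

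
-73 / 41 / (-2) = 73 / 82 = 0.89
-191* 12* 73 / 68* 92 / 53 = -3848268 / 901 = -4271.11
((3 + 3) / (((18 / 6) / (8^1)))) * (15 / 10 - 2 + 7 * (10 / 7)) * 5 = 760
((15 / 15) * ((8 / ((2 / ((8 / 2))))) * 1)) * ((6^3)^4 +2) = 34828517408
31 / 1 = 31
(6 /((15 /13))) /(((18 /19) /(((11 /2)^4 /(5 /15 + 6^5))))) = 3616327 /5598960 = 0.65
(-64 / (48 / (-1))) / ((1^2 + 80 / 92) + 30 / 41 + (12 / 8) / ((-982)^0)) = 7544 / 23205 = 0.33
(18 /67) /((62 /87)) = 783 /2077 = 0.38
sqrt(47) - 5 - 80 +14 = -71 +sqrt(47) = -64.14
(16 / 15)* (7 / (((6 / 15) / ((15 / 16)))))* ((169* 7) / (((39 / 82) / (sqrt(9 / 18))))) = 130585* sqrt(2) / 6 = 30779.18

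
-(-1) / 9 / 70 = 1 / 630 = 0.00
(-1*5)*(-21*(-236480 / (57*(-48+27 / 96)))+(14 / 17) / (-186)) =9128.95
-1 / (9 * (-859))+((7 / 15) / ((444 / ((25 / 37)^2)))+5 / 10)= 261383641 / 522131124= 0.50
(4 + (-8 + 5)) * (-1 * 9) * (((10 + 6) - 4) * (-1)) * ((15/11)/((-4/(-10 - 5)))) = 6075/11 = 552.27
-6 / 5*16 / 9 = -32 / 15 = -2.13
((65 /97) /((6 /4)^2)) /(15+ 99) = 130 /49761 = 0.00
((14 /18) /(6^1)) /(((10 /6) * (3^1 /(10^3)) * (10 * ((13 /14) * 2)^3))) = 24010 /59319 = 0.40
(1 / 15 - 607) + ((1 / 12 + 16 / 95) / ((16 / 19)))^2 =-606.84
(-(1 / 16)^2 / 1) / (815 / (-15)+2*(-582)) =3 / 935680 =0.00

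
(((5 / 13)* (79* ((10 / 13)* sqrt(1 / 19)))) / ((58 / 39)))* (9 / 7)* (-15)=-799875* sqrt(19) / 50141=-69.54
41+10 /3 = 133 /3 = 44.33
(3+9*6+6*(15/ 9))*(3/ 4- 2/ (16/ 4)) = 67/ 4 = 16.75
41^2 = 1681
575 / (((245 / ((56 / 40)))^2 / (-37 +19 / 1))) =-414 / 1225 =-0.34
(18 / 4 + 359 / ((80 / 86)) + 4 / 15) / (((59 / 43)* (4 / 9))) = 6047907 / 9440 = 640.67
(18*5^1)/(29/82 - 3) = -7380/217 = -34.01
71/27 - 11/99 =68/27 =2.52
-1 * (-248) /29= 248 /29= 8.55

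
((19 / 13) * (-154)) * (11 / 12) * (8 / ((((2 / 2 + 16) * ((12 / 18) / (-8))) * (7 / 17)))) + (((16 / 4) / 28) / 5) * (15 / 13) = 19807 / 7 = 2829.57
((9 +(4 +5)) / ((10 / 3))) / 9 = 3 / 5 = 0.60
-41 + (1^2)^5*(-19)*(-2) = -3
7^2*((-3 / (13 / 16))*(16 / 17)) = -37632 / 221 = -170.28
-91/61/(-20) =91/1220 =0.07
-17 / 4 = -4.25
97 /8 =12.12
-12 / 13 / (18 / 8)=-16 / 39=-0.41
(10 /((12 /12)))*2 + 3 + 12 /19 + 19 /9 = 4402 /171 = 25.74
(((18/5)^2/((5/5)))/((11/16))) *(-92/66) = -79488/3025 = -26.28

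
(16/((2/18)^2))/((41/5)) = 6480/41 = 158.05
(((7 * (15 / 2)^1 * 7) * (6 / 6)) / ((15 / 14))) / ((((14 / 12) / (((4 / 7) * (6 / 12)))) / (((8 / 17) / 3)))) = 224 / 17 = 13.18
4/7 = 0.57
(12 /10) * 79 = 474 /5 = 94.80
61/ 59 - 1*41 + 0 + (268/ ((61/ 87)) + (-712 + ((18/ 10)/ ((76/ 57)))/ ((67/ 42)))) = -889516307/ 2411330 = -368.89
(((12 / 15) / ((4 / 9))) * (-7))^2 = 3969 / 25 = 158.76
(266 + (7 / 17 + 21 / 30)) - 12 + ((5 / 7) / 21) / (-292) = 930785053 / 3648540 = 255.11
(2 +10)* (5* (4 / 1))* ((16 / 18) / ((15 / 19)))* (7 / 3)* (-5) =-85120 / 27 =-3152.59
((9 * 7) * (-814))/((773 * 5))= -51282/3865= -13.27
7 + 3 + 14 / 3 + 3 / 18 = 89 / 6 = 14.83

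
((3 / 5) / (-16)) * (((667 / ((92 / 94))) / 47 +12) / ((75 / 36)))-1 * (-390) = 389523 / 1000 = 389.52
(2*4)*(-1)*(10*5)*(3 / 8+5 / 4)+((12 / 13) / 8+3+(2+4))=-16663 / 26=-640.88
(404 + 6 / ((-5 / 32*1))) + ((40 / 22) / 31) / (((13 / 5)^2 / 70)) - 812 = -128452928 / 288145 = -445.79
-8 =-8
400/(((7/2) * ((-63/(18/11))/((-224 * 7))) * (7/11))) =51200/7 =7314.29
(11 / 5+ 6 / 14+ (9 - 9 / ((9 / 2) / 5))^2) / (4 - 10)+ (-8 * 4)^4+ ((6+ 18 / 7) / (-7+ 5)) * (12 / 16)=110100079 / 105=1048572.18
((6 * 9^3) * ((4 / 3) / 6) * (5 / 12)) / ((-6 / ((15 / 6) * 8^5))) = -5529600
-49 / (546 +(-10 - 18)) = -7 / 74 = -0.09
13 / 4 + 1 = 17 / 4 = 4.25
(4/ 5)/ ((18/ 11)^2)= 0.30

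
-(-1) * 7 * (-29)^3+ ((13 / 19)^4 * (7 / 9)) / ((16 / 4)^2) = -3203825860025 / 18766224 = -170722.99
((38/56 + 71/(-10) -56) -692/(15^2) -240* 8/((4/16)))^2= 59992723.53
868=868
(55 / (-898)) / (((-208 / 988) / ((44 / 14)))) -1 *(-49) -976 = -926.09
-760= -760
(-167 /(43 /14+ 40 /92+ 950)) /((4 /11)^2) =-3253327 /2456232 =-1.32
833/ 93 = 8.96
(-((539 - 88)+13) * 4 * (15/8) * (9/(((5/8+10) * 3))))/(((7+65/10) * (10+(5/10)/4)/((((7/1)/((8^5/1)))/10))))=-203/1321920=-0.00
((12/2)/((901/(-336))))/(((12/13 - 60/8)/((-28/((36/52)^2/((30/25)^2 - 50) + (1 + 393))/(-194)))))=16728414976/134227301664797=0.00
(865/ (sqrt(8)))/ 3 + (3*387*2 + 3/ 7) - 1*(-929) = 865*sqrt(2)/ 12 + 22760/ 7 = 3353.37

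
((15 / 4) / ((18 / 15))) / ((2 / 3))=75 / 16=4.69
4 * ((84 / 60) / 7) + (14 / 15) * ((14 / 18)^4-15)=-1265464 / 98415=-12.86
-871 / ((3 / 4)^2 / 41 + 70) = -43952 / 3533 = -12.44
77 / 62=1.24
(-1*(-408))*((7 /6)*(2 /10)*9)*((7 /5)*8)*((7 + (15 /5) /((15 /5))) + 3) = 2638944 /25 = 105557.76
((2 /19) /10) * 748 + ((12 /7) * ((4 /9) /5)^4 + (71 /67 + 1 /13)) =1426735373926 /158342900625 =9.01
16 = 16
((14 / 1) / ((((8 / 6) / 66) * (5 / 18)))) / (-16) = -6237 / 40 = -155.92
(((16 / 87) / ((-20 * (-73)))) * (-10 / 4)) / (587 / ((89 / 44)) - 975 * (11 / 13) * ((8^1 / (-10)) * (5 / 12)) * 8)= -0.00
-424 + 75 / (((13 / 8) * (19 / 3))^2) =-25824616 / 61009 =-423.29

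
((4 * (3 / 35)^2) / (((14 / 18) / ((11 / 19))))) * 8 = 28512 / 162925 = 0.18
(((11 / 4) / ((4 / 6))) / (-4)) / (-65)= 33 / 2080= 0.02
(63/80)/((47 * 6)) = 21/7520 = 0.00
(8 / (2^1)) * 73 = 292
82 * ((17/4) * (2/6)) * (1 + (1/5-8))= -11849/15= -789.93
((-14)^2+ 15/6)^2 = 157609/4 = 39402.25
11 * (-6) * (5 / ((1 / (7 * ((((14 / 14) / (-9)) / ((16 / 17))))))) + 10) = -9295 / 24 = -387.29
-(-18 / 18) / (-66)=-0.02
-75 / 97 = -0.77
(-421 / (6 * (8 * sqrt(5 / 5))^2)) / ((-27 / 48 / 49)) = 20629 / 216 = 95.50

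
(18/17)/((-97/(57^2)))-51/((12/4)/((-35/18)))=-71521/29682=-2.41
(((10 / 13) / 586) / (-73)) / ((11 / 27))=-135 / 3058627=-0.00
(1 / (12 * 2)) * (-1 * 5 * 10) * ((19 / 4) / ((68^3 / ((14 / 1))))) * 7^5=-7.41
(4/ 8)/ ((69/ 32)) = 0.23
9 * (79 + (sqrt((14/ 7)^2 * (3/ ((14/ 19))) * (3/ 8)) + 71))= 27 * sqrt(133)/ 14 + 1350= 1372.24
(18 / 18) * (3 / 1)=3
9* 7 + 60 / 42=451 / 7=64.43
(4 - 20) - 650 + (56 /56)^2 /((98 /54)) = -32607 /49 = -665.45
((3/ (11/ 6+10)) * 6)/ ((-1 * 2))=-0.76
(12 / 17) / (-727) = -12 / 12359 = -0.00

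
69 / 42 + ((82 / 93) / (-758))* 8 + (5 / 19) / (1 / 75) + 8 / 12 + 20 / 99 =6880730677 / 309398166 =22.24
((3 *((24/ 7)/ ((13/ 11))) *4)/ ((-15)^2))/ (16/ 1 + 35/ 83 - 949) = -7304/ 44023525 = -0.00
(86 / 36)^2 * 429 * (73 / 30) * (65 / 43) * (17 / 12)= 99201817 / 7776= 12757.44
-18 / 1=-18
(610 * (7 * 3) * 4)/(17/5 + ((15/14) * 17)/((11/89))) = 39454800/116093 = 339.86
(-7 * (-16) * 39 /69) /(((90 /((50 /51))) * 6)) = 3640 /31671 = 0.11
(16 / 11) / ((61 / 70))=1120 / 671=1.67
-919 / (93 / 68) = -671.96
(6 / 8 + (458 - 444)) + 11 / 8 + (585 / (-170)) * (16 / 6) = 945 / 136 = 6.95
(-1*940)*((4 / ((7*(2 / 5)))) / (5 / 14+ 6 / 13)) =-244400 / 149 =-1640.27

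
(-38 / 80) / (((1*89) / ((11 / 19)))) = -11 / 3560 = -0.00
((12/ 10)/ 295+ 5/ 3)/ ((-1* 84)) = -7393/ 371700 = -0.02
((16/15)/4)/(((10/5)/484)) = 968/15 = 64.53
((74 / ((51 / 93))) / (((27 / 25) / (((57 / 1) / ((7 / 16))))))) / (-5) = -3486880 / 1071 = -3255.72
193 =193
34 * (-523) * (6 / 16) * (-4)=26673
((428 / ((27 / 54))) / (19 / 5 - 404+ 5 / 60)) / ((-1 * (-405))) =-0.01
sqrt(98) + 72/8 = 9 + 7 * sqrt(2) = 18.90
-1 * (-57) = 57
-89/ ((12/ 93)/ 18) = -24831/ 2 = -12415.50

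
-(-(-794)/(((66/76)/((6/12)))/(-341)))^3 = 102283926539364296/27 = 3788293575532010.96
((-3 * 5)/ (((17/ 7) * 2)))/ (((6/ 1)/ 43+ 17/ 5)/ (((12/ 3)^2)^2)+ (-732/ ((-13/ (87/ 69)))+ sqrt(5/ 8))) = -336557858218691200/ 7737808547245762259+ 1184887954432000 * sqrt(10)/ 7737808547245762259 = -0.04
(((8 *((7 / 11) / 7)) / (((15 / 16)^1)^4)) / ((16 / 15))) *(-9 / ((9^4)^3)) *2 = -65536 / 1165021837984125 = -0.00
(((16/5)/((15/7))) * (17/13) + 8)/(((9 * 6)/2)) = 9704/26325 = 0.37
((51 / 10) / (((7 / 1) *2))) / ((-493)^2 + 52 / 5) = 17 / 11342772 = 0.00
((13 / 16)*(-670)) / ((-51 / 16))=8710 / 51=170.78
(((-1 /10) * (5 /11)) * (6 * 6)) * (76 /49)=-1368 /539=-2.54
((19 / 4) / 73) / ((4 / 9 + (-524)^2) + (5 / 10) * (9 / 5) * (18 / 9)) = 0.00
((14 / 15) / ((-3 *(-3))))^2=196 / 18225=0.01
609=609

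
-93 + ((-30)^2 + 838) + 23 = 1668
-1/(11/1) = -1/11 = -0.09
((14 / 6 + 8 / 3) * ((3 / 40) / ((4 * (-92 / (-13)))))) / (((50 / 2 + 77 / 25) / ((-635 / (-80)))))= 3175 / 847872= 0.00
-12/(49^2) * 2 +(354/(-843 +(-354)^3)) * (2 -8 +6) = -24/2401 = -0.01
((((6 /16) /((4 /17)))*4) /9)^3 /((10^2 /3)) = 4913 /460800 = 0.01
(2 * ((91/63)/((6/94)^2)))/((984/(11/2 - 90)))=-4853173/79704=-60.89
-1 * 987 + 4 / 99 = -97709 / 99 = -986.96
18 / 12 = 3 / 2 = 1.50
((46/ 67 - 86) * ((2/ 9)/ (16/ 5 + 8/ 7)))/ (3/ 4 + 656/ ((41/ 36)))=-200060/ 26431299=-0.01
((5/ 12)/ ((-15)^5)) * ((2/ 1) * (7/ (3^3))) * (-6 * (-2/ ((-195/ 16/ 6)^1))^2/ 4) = 7168/ 17325140625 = 0.00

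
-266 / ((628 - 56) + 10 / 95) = -2527 / 5435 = -0.46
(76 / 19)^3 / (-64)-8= -9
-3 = -3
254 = 254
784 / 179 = 4.38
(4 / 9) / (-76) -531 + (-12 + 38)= -86356 / 171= -505.01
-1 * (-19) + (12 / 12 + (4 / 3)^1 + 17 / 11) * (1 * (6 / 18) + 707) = 273497 / 99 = 2762.60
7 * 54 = 378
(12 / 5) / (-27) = -4 / 45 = -0.09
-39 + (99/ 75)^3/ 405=-9139294/ 234375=-38.99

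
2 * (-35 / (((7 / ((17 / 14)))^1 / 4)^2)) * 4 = -46240 / 343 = -134.81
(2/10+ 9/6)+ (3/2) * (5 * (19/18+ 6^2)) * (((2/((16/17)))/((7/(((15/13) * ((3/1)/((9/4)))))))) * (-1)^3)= -1398811/10920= -128.10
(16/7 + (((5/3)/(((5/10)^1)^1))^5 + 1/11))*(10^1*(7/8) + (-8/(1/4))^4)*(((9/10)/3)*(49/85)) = 4458441147587/59400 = 75057931.78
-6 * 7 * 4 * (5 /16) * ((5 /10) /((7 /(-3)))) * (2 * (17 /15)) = 51 /2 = 25.50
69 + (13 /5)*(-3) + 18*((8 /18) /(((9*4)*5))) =2756 /45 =61.24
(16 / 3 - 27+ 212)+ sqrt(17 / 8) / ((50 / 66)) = 33 * sqrt(34) / 100+ 571 / 3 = 192.26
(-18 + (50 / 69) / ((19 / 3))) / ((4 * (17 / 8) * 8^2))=-977 / 29716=-0.03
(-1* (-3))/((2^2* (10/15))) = 9/8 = 1.12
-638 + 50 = -588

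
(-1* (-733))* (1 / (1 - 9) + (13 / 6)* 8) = 12613.71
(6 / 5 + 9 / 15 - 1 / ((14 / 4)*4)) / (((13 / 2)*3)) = 121 / 1365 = 0.09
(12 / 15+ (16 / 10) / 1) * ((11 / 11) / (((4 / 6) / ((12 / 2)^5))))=139968 / 5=27993.60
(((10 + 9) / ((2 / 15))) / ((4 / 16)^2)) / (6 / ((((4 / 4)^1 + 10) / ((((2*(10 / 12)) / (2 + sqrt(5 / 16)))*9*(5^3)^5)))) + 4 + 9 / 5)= 6888427734375000000*sqrt(5) / 3017485142034521484381003899 + 55107421877360153400 / 3017485142034521484381003899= 0.00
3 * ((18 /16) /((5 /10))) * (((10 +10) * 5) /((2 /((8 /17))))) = 2700 /17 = 158.82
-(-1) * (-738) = -738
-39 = -39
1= 1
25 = 25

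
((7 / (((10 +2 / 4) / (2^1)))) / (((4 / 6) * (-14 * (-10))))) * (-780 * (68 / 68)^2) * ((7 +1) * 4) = -2496 / 7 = -356.57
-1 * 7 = -7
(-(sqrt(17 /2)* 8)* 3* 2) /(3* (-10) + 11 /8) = 192* sqrt(34) /229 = 4.89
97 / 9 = 10.78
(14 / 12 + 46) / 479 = 283 / 2874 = 0.10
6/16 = 3/8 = 0.38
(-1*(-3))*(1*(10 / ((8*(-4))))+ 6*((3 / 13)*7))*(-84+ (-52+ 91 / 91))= -790155 / 208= -3798.82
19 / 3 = 6.33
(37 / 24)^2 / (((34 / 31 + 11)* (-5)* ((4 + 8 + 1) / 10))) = -42439 / 1404000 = -0.03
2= 2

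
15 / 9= 1.67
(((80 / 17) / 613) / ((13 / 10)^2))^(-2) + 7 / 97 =48463.29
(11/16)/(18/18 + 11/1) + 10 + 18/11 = 24697/2112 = 11.69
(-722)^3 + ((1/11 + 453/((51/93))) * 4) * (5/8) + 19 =-70380248198/187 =-376364963.63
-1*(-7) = 7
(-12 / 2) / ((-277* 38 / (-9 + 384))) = 1125 / 5263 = 0.21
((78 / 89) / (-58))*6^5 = -303264 / 2581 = -117.50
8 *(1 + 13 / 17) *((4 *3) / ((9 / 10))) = 3200 / 17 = 188.24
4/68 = 0.06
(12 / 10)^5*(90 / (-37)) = -139968 / 23125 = -6.05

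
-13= -13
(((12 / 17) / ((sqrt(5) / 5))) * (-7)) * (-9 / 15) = 252 * sqrt(5) / 85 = 6.63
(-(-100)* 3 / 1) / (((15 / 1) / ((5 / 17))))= 100 / 17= 5.88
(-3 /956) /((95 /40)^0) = -3 /956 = -0.00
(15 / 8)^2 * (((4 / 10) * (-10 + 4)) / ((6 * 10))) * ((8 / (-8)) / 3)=0.05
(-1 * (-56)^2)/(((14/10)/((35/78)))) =-39200/39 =-1005.13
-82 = -82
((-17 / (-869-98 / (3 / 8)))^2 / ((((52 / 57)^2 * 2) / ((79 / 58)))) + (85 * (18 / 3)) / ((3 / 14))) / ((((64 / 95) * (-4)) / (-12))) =2446482462538509435 / 230834240638976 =10598.44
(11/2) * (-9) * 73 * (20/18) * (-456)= 1830840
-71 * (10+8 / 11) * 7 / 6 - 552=-47539 / 33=-1440.58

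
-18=-18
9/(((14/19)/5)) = 855/14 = 61.07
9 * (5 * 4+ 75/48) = 3105/16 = 194.06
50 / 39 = 1.28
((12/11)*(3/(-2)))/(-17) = 18/187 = 0.10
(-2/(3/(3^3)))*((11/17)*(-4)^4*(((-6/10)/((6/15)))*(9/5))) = 684288/85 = 8050.45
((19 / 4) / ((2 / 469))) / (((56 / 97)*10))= 123481 / 640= 192.94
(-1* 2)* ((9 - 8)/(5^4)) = -2/625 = -0.00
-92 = -92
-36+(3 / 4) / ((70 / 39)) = -9963 / 280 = -35.58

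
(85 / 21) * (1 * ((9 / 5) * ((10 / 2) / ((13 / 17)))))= 4335 / 91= 47.64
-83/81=-1.02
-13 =-13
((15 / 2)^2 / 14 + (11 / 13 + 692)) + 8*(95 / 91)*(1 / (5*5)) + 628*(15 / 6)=2267.20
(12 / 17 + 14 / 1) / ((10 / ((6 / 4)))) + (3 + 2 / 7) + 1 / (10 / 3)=3446 / 595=5.79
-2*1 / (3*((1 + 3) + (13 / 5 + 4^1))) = -0.06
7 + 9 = 16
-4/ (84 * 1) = -0.05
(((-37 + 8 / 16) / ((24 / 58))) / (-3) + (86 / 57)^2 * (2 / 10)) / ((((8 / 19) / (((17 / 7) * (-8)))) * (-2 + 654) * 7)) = -21988667 / 72841440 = -0.30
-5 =-5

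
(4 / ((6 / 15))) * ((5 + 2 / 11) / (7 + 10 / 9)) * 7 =44.72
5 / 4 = 1.25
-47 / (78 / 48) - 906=-12154 / 13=-934.92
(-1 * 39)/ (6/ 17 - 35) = 663/ 589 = 1.13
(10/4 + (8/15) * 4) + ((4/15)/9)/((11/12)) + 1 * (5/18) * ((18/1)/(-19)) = 82811/18810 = 4.40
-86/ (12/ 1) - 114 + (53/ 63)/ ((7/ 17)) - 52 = -150931/ 882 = -171.12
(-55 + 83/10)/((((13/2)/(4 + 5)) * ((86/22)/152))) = -7027416/2795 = -2514.28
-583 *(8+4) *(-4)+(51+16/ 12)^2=276505/ 9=30722.78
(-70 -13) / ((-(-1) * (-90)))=83 / 90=0.92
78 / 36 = 13 / 6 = 2.17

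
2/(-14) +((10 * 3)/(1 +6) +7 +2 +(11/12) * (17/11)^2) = 14167/924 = 15.33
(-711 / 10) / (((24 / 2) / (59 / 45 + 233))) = -104122 / 75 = -1388.29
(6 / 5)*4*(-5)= -24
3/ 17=0.18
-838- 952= -1790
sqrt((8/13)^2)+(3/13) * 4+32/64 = 53/26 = 2.04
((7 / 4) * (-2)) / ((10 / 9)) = -63 / 20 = -3.15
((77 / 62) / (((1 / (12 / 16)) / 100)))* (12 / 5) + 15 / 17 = 118275 / 527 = 224.43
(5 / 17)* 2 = 10 / 17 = 0.59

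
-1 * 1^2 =-1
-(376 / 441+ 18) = -8314 / 441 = -18.85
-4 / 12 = -1 / 3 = -0.33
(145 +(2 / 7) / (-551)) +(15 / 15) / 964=539133389 / 3718148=145.00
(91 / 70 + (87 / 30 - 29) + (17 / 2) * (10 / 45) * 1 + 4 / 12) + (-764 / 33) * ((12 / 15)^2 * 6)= -275912 / 2475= -111.48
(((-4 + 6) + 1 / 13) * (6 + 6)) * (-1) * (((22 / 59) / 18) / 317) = -396 / 243139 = -0.00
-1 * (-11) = 11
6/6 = 1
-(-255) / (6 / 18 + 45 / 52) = 2340 / 11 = 212.73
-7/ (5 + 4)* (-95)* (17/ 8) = 11305/ 72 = 157.01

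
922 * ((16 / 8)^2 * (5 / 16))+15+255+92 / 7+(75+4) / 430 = 2160919 / 1505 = 1435.83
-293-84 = -377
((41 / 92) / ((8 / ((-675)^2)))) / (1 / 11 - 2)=-68495625 / 5152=-13294.96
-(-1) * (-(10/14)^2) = -25/49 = -0.51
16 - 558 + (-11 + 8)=-545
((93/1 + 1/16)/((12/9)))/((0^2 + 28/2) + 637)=1489/13888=0.11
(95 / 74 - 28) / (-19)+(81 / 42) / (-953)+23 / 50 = 437103049 / 234485650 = 1.86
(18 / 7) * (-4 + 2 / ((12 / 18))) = -18 / 7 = -2.57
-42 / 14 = -3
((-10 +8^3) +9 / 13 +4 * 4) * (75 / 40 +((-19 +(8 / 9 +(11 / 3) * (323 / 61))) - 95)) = -2719296811 / 57096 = -47626.75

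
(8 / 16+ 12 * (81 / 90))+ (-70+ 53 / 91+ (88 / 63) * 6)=-135781 / 2730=-49.74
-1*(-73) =73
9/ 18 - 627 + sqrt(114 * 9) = -1253/ 2 + 3 * sqrt(114) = -594.47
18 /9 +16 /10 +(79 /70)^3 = 1727839 /343000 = 5.04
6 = 6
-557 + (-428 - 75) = -1060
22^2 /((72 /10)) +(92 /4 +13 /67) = 54521 /603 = 90.42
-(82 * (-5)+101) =309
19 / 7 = 2.71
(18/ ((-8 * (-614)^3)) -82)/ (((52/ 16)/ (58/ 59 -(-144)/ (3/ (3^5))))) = -26126731682987491/ 88770871124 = -294316.50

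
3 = 3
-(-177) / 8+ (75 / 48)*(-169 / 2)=-3517 / 32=-109.91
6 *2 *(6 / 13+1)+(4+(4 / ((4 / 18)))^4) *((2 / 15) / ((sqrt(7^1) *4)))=228 / 13+10498 *sqrt(7) / 21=1340.16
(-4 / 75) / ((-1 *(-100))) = -1 / 1875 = -0.00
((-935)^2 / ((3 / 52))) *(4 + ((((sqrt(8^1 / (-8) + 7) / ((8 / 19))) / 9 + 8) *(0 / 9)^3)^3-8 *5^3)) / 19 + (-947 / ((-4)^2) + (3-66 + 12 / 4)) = -241481962633 / 304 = -794348561.29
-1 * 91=-91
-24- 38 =-62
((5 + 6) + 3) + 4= 18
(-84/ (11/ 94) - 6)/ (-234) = 1327/ 429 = 3.09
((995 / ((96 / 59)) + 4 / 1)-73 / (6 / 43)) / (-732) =-985 / 7808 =-0.13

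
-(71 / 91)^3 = -357911 / 753571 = -0.47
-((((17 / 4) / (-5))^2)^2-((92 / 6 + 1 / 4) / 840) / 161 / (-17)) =-847164503 / 1622880000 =-0.52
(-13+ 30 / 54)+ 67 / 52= -5221 / 468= -11.16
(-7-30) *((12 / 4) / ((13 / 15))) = -1665 / 13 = -128.08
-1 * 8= -8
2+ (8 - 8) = 2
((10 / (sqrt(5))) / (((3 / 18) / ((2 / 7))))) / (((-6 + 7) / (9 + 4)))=312*sqrt(5) / 7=99.66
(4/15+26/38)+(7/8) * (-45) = -87607/2280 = -38.42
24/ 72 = 1/ 3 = 0.33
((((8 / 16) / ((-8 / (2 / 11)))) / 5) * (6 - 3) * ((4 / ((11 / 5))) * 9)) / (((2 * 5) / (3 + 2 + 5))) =-27 / 242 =-0.11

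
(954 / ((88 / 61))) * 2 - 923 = 8791 / 22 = 399.59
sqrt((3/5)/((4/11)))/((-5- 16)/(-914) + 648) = 0.00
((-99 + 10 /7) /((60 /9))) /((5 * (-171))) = 683 /39900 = 0.02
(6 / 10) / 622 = 3 / 3110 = 0.00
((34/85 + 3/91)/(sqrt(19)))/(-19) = -197* sqrt(19)/164255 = -0.01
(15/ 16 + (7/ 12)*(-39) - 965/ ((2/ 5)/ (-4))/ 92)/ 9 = 3397/ 368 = 9.23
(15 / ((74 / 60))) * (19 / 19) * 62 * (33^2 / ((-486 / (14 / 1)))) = -2625700 / 111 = -23654.95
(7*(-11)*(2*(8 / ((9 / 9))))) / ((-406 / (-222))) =-19536 / 29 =-673.66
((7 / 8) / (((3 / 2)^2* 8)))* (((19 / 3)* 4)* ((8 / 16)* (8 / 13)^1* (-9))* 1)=-133 / 39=-3.41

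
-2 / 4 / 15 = -1 / 30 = -0.03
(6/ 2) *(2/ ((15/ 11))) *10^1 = 44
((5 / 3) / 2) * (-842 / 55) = -421 / 33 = -12.76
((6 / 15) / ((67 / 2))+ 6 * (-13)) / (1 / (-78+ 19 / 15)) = 30071026 / 5025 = 5984.28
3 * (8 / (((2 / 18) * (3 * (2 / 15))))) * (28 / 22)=7560 / 11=687.27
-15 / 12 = -5 / 4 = -1.25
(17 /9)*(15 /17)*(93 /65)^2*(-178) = -513174 /845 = -607.31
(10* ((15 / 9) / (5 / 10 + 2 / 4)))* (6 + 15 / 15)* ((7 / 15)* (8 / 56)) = 70 / 9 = 7.78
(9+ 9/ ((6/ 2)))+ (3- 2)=13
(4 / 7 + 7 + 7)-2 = 12.57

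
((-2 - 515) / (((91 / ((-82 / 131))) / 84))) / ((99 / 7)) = 107912 / 5109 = 21.12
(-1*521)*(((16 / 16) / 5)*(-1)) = 521 / 5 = 104.20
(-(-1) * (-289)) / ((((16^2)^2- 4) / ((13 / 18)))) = -3757 / 1179576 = -0.00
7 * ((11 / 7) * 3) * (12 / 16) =99 / 4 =24.75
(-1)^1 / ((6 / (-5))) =5 / 6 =0.83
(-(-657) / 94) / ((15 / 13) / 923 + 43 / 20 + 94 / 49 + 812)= 3862838070 / 451020410791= 0.01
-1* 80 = -80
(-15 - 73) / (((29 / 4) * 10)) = -176 / 145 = -1.21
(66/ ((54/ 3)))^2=121/ 9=13.44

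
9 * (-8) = -72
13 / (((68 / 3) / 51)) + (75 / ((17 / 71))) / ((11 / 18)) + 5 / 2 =407149 / 748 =544.32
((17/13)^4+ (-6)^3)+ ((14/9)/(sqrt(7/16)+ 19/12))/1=-2705093333/12766767-28 * sqrt(7)/149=-212.38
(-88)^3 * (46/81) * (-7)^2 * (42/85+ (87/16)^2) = -1308266269772/2295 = -570050662.21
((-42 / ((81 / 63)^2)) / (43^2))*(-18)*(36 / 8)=2058 / 1849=1.11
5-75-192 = -262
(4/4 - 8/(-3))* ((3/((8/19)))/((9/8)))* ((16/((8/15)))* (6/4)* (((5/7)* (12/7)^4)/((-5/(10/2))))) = -6446.46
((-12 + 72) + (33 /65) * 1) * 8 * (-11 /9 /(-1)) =591.63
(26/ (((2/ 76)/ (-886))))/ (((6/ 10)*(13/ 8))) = -2693440/ 3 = -897813.33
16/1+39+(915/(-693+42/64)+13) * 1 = 98484/1477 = 66.68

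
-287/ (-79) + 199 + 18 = 17430/ 79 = 220.63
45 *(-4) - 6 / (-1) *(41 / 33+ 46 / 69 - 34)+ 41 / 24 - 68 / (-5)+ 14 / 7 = -468913 / 1320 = -355.24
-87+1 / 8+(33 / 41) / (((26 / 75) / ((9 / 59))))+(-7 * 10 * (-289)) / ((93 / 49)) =247355450975 / 23396568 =10572.30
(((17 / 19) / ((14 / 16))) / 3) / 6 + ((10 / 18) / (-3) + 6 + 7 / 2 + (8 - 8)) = 67307 / 7182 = 9.37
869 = 869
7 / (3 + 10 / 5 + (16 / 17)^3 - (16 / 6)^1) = 103173 / 46679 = 2.21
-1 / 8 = -0.12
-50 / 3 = -16.67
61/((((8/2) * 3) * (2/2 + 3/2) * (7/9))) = 183/70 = 2.61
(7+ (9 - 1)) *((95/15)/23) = 95/23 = 4.13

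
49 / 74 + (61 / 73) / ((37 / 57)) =10531 / 5402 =1.95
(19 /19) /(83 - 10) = 1 /73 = 0.01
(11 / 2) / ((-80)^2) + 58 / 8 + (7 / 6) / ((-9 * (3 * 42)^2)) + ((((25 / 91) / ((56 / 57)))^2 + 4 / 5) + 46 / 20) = 118462842274073 / 11358935078400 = 10.43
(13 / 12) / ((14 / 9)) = 39 / 56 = 0.70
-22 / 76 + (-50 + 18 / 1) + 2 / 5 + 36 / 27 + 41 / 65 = -221747 / 7410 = -29.93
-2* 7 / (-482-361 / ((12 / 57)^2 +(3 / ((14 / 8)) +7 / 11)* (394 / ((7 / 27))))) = 9731486548 / 335111422743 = 0.03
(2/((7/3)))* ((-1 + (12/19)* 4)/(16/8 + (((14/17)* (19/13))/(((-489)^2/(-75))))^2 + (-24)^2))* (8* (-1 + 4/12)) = -143977774068148176/11926882981081769183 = -0.01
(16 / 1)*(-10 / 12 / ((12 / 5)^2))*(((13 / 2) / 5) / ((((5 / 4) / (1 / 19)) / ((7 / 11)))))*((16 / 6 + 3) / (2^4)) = -0.03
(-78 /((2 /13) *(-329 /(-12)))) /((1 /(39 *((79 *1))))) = -56975.09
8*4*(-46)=-1472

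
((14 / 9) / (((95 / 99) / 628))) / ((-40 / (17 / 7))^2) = 499103 / 133000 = 3.75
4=4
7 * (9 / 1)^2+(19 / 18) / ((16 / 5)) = 163391 / 288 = 567.33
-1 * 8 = -8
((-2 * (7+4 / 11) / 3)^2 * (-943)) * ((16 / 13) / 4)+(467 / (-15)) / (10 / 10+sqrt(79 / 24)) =-274444552 / 39325 -934 * sqrt(474) / 825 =-7003.53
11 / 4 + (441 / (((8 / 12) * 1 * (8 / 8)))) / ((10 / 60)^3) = 571547 / 4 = 142886.75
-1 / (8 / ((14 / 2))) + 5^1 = 33 / 8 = 4.12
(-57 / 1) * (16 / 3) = -304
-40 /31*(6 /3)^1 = -80 /31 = -2.58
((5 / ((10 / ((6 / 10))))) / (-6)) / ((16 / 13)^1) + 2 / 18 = 203 / 2880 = 0.07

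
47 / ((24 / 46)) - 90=1 / 12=0.08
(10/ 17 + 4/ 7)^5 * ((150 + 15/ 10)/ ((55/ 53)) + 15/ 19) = 7676791375425264/ 24937395745955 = 307.84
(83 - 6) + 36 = 113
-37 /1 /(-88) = 37 /88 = 0.42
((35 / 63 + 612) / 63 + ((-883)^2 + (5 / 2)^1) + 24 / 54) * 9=884181691 / 126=7017315.01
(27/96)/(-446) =-9/14272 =-0.00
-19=-19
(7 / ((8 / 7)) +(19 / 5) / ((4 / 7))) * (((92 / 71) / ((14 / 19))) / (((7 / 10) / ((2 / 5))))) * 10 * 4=255208 / 497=513.50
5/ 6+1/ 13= 0.91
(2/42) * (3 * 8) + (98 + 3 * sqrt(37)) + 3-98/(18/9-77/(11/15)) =3 * sqrt(37) + 74331/721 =121.34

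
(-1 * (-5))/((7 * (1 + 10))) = 5/77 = 0.06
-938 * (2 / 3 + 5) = -15946 / 3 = -5315.33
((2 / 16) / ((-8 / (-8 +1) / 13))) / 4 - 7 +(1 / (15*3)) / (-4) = -76609 / 11520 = -6.65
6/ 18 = 1/ 3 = 0.33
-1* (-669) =669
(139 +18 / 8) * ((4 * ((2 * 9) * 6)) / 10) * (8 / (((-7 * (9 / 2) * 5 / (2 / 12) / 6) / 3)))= -32544 / 35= -929.83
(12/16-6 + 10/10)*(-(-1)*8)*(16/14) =-272/7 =-38.86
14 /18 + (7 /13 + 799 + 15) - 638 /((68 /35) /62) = -38873791 /1989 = -19544.39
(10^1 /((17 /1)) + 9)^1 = 163 /17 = 9.59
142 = 142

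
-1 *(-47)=47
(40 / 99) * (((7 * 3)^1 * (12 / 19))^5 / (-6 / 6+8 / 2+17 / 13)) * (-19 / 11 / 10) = -104851708416 / 15768841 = -6649.30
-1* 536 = -536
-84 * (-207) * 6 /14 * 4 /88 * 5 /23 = 810 /11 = 73.64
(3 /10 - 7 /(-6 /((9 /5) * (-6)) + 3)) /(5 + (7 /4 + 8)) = -267 /2360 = -0.11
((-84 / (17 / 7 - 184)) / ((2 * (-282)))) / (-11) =49 / 657107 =0.00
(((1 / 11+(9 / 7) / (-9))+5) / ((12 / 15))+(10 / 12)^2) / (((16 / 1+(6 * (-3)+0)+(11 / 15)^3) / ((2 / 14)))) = -0.61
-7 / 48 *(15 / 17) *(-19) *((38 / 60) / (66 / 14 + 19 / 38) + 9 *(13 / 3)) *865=2464148855 / 29784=82733.98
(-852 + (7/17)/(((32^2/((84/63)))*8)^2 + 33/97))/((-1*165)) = 53035011623021/10270864927125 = 5.16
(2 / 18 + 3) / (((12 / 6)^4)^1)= 7 / 36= 0.19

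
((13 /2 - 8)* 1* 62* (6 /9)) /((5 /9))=-111.60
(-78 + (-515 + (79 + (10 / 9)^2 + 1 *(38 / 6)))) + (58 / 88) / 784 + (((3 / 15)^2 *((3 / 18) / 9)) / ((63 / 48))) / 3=-106129315601 / 209563200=-506.43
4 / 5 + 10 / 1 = 54 / 5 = 10.80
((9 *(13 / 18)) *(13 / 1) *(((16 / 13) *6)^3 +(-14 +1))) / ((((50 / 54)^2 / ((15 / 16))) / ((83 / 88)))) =6216549687 / 183040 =33962.79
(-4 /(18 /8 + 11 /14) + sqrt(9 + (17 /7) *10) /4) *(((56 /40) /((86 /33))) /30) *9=-19404 /91375 + 99 *sqrt(1631) /17200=0.02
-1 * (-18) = 18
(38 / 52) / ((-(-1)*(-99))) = -19 / 2574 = -0.01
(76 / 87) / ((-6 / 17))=-646 / 261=-2.48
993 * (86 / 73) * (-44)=-3757512 / 73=-51472.77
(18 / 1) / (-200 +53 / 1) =-6 / 49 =-0.12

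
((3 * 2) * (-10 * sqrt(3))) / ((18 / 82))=-820 * sqrt(3) / 3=-473.43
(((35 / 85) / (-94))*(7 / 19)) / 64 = -49 / 1943168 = -0.00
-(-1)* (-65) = -65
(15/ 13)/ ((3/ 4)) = 20/ 13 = 1.54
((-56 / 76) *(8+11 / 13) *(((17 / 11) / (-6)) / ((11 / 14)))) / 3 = 191590 / 268983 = 0.71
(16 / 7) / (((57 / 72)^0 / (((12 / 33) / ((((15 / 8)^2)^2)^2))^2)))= 72057594037927936 / 5563441877288818359375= 0.00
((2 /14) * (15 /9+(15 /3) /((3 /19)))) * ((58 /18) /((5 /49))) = 4060 /27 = 150.37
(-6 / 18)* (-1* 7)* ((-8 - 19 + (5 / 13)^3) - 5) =-163751 / 2197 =-74.53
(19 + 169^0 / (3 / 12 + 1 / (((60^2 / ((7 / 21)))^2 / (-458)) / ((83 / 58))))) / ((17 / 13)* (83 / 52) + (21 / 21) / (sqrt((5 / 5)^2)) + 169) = 13147766594092 / 98371935736683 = 0.13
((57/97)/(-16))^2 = 3249/2408704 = 0.00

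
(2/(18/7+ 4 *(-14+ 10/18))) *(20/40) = -63/3226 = -0.02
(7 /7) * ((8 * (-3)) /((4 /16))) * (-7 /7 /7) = 96 /7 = 13.71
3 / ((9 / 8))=8 / 3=2.67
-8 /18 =-4 /9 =-0.44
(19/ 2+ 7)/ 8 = 2.06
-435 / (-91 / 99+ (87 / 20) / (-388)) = 467.54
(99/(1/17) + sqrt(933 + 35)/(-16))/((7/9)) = 15147/7-99 * sqrt(2)/56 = 2161.36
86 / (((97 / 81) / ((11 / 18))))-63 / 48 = 66075 / 1552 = 42.57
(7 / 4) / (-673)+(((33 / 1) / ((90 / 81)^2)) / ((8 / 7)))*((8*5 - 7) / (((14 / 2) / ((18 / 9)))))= 59363957 / 269200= 220.52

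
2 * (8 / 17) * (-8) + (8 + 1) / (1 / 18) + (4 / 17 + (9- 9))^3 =758978 / 4913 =154.48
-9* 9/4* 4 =-81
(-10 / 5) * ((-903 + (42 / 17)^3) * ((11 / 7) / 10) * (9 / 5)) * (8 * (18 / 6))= 1480706568 / 122825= 12055.42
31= 31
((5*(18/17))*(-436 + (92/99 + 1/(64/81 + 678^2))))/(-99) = 8018814988385/344660853042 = 23.27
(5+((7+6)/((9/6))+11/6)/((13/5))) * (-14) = -1645/13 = -126.54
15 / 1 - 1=14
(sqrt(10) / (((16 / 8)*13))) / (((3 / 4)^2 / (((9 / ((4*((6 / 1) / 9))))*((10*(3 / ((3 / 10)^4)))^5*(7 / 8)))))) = 8750000000000000000000000*sqrt(10) / 62178597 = 445007299319946366.03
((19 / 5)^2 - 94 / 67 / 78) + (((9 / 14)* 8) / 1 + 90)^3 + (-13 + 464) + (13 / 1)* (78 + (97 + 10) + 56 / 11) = 212996804641814 / 246471225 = 864185.28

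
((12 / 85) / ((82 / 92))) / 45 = 184 / 52275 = 0.00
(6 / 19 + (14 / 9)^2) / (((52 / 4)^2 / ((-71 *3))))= -298910 / 86697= -3.45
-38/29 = -1.31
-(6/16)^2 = -9/64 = -0.14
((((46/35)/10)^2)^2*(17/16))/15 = 4757297/225093750000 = 0.00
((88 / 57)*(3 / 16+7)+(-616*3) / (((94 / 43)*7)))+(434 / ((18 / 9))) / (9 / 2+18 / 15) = -20191 / 282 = -71.60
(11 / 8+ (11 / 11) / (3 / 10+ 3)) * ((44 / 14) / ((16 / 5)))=2215 / 1344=1.65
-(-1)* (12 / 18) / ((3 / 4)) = 8 / 9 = 0.89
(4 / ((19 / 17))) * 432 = 29376 / 19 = 1546.11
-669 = -669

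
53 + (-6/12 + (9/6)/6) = 211/4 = 52.75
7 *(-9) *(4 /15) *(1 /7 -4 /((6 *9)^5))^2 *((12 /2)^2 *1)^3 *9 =-52708123387920004 /366112362105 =-143967.07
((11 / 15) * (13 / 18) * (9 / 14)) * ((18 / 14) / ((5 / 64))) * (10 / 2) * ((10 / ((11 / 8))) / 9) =3328 / 147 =22.64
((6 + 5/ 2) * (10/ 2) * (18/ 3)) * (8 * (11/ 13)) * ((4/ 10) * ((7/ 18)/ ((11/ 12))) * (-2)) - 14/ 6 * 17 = -24395/ 39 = -625.51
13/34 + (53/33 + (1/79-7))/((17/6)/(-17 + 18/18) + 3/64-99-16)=280247289/653114330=0.43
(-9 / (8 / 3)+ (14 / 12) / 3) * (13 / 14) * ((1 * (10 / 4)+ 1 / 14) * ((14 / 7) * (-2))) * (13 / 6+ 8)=170495 / 588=289.96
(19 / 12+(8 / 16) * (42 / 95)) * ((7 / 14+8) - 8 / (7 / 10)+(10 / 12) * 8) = 322949 / 47880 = 6.74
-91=-91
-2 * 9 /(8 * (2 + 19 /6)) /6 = -9 /124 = -0.07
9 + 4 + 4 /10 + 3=82 /5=16.40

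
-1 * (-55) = 55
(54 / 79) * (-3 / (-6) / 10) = 27 / 790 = 0.03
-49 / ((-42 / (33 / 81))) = 77 / 162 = 0.48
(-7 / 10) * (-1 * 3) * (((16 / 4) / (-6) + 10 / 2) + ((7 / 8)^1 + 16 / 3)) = 1771 / 80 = 22.14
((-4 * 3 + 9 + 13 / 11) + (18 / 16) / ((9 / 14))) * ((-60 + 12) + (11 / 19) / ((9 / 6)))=1357 / 418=3.25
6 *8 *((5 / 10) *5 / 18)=20 / 3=6.67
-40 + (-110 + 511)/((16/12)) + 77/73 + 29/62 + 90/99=26205521/99572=263.18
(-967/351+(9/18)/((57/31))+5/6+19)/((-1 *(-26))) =115709/173394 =0.67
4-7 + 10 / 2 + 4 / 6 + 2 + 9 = 41 / 3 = 13.67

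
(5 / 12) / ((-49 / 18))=-15 / 98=-0.15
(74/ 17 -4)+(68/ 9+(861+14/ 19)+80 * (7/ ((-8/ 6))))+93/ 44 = 57783587/ 127908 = 451.76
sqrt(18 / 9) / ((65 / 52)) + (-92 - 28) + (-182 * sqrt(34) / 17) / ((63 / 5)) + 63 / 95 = -11337 / 95 - 130 * sqrt(34) / 153 + 4 * sqrt(2) / 5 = -123.16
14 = 14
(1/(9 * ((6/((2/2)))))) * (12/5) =2/45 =0.04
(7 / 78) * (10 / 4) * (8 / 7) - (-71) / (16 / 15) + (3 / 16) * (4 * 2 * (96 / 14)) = 336793 / 4368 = 77.10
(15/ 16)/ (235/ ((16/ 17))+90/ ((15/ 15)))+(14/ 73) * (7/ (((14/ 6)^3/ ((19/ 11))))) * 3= 3362649/ 6110027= 0.55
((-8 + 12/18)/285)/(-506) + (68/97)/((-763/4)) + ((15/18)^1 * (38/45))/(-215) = -0.01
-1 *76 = -76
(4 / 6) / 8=1 / 12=0.08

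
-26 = -26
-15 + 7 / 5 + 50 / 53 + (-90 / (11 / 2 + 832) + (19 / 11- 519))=-103518836 / 195305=-530.04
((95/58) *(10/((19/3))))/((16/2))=75/232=0.32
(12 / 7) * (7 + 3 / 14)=12.37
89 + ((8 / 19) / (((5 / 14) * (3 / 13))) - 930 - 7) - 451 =-368759 / 285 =-1293.89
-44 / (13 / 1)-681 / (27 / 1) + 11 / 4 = -12101 / 468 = -25.86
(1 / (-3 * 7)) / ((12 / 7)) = -1 / 36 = -0.03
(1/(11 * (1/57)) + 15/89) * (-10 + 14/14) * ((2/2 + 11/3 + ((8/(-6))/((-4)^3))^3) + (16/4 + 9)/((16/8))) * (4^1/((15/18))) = -646864191/250624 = -2581.01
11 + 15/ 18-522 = -3061/ 6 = -510.17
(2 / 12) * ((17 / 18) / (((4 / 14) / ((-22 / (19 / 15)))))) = -6545 / 684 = -9.57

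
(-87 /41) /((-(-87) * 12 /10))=-5 /246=-0.02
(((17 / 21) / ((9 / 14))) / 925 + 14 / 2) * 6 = 349718 / 8325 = 42.01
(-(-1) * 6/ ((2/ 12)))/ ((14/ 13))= 33.43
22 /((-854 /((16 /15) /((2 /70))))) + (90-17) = 13183 /183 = 72.04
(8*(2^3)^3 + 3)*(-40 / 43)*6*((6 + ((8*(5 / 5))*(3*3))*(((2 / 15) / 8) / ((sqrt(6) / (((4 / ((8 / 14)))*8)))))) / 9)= -3672704*sqrt(6) / 129 - 655840 / 43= -84990.47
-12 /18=-2 /3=-0.67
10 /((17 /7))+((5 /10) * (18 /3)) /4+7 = 807 /68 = 11.87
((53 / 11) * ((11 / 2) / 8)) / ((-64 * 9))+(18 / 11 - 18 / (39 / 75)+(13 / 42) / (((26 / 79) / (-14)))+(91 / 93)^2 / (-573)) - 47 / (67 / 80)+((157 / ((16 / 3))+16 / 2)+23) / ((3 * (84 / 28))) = -4646167783379597 / 48621831717888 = -95.56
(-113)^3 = -1442897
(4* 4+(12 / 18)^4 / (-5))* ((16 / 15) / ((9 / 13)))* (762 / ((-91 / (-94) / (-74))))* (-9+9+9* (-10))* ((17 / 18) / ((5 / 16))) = 49703105462272 / 127575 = 389599102.19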